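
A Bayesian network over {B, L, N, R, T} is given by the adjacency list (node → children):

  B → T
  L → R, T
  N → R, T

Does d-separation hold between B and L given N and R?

2 paths connect B and L; each must be blocked for d-separation to hold:
  1. B → T ← N → R ← L — T:collider[blocks]; N:fork[blocks]; R:collider[open] ⇒ blocked
  2. B → T ← L — T:collider[blocks] ⇒ blocked
Every path is blocked, so B and L are d-separated given {N, R}.

Yes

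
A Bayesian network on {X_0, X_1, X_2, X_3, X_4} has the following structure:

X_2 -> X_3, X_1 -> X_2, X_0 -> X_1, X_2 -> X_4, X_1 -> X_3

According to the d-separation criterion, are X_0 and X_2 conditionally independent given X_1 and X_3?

2 paths connect X_0 and X_2; each must be blocked for d-separation to hold:
Path 1: X_0 → X_1 → X_3 ← X_2
  X_1 is a chain here and X_1 is conditioned on, so the path is blocked at X_1.
Path 2: X_0 → X_1 → X_2
  X_1 is a chain here and X_1 is conditioned on, so the path is blocked at X_1.
All paths are blocked; X_0 ⊥ X_2 | {X_1, X_3} holds.

Yes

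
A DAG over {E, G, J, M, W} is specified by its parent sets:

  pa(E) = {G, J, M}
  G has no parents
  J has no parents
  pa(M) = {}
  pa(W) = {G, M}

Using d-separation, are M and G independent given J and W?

2 paths connect M and G; each must be blocked for d-separation to hold:
  1. M → E ← G — E:collider[blocks] ⇒ blocked
  2. M → W ← G — W:collider[open] ⇒ active
Because an active path exists, M and G are not d-separated.

No — M and G are not d-separated given {J, W}.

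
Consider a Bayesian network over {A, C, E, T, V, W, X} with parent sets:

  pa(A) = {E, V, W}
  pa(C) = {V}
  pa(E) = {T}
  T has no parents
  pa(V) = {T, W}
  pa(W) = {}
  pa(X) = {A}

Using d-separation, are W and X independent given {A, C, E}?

Yes

Enumerating the 3 paths from W to X and testing each for blocking by {A, C, E}:
Path 1: W → V ← T → E → A → X
  E is a chain here and E is conditioned on, so the path is blocked at E.
Path 2: W → V → A → X
  A is a chain here and A is conditioned on, so the path is blocked at A.
Path 3: W → A → X
  A is a chain here and A is conditioned on, so the path is blocked at A.
All paths are blocked; W ⊥ X | {A, C, E} holds.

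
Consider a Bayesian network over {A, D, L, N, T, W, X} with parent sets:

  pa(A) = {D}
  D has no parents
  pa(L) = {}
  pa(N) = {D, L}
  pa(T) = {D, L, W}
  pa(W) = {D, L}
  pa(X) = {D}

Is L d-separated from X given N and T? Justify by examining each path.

Enumerating the 5 paths from L to X and testing each for blocking by {N, T}:
Path 1: L → N ← D → X
  N is a collider and N is conditioned on, which opens it; D is a fork and D is not conditioned on — no node blocks this path, so it is active.
Path 2: L → T ← D → X
  T is a collider and T is conditioned on, which opens it; D is a fork and D is not conditioned on — no node blocks this path, so it is active.
Path 3: L → T ← W ← D → X
  T is a collider and T is conditioned on, which opens it; W is a chain and W is not conditioned on; D is a fork and D is not conditioned on — no node blocks this path, so it is active.
Path 4: L → W ← D → X
  W is a collider and its descendant T is conditioned on, which opens it; D is a fork and D is not conditioned on — no node blocks this path, so it is active.
Path 5: L → W → T ← D → X
  W is a chain and W is not conditioned on; T is a collider and T is conditioned on, which opens it; D is a fork and D is not conditioned on — no node blocks this path, so it is active.
At least one path is unblocked, so d-separation fails.

No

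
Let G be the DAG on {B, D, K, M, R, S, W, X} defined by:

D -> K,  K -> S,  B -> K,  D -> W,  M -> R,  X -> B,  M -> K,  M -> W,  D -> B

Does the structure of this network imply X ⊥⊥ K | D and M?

Enumerating the 3 paths from X to K and testing each for blocking by {D, M}:
Path 1: X → B ← D → W ← M → K
  B is a collider here and neither B nor any of its descendants is conditioned on, so the collider stays closed — the path is blocked at B.
Path 2: X → B ← D → K
  B is a collider here and neither B nor any of its descendants is conditioned on, so the collider stays closed — the path is blocked at B.
Path 3: X → B → K
  B is a chain and B is not conditioned on — no node blocks this path, so it is active.
At least one path is unblocked, so d-separation fails.

No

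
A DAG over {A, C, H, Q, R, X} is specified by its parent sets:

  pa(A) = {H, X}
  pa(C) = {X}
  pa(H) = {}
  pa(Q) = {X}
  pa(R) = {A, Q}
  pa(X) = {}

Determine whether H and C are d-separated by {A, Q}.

No

2 paths connect H and C; each must be blocked for d-separation to hold:
  1. H → A → R ← Q ← X → C — A:chain[blocks]; R:collider[blocks]; Q:chain[blocks]; X:fork[open] ⇒ blocked
  2. H → A ← X → C — A:collider[open]; X:fork[open] ⇒ active
Since the path H → A ← X → C is active, H and C are not d-separated given {A, Q}.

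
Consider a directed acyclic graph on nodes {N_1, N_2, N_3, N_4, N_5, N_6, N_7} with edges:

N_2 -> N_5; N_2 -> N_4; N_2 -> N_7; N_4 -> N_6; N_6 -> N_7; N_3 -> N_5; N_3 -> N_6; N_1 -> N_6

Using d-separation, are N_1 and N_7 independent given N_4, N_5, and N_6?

No — N_1 and N_7 are not d-separated given {N_4, N_5, N_6}.

There are 3 undirected paths between N_1 and N_7; checking each against the conditioning set {N_4, N_5, N_6}:
  1. N_1 → N_6 → N_7 — N_6:chain[blocks] ⇒ blocked
  2. N_1 → N_6 ← N_3 → N_5 ← N_2 → N_7 — N_6:collider[open]; N_3:fork[open]; N_5:collider[open]; N_2:fork[open] ⇒ active
  3. N_1 → N_6 ← N_4 ← N_2 → N_7 — N_6:collider[open]; N_4:chain[blocks]; N_2:fork[open] ⇒ blocked
At least one path is unblocked, so d-separation fails.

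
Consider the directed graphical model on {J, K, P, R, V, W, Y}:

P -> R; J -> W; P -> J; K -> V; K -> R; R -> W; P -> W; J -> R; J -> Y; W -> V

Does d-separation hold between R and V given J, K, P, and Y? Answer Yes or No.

6 paths connect R and V; each must be blocked for d-separation to hold:
Path 1: R ← P → W → V
  P is a fork here and P is conditioned on, so the path is blocked at P.
Path 2: R ← P → J → W → V
  P is a fork here and P is conditioned on, so the path is blocked at P.
Path 3: R ← K → V
  K is a fork here and K is conditioned on, so the path is blocked at K.
Path 4: R → W → V
  W is a chain and W is not conditioned on — no node blocks this path, so it is active.
Path 5: R ← J ← P → W → V
  J is a chain here and J is conditioned on, so the path is blocked at J.
Path 6: R ← J → W → V
  J is a fork here and J is conditioned on, so the path is blocked at J.
At least one path is unblocked, so d-separation fails.

No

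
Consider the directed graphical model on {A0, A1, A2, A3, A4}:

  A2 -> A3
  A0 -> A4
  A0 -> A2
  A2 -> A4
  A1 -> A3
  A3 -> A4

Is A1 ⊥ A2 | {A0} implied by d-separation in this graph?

3 paths connect A1 and A2; each must be blocked for d-separation to hold:
Path 1: A1 → A3 → A4 ← A0 → A2
  A4 is a collider here and neither A4 nor any of its descendants is conditioned on, so the collider stays closed — the path is blocked at A4.
Path 2: A1 → A3 → A4 ← A2
  A4 is a collider here and neither A4 nor any of its descendants is conditioned on, so the collider stays closed — the path is blocked at A4.
Path 3: A1 → A3 ← A2
  A3 is a collider here and neither A3 nor any of its descendants is conditioned on, so the collider stays closed — the path is blocked at A3.
All paths are blocked; A1 ⊥ A2 | {A0} holds.

Yes — A1 and A2 are d-separated given {A0}.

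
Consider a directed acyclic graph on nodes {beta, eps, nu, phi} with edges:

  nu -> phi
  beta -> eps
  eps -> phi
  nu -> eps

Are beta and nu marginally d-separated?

There are 2 undirected paths between beta and nu; checking each against the conditioning set ∅:
Path 1: beta → eps → phi ← nu
  phi is a collider here and neither phi nor any of its descendants is conditioned on, so the collider stays closed — the path is blocked at phi.
Path 2: beta → eps ← nu
  eps is a collider here and neither eps nor any of its descendants is conditioned on, so the collider stays closed — the path is blocked at eps.
Since every path is blocked, d-separation holds.

Yes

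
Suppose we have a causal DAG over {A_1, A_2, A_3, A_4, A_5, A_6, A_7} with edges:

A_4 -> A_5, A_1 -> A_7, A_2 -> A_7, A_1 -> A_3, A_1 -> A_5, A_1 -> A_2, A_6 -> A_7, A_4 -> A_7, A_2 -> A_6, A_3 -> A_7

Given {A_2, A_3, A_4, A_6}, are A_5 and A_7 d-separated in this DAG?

No — A_5 and A_7 are not d-separated given {A_2, A_3, A_4, A_6}.

There are 5 undirected paths between A_5 and A_7; checking each against the conditioning set {A_2, A_3, A_4, A_6}:
Path 1: A_5 ← A_1 → A_2 → A_6 → A_7
  A_2 is a chain here and A_2 is conditioned on, so the path is blocked at A_2.
Path 2: A_5 ← A_1 → A_2 → A_7
  A_2 is a chain here and A_2 is conditioned on, so the path is blocked at A_2.
Path 3: A_5 ← A_1 → A_3 → A_7
  A_3 is a chain here and A_3 is conditioned on, so the path is blocked at A_3.
Path 4: A_5 ← A_1 → A_7
  A_1 is a fork and A_1 is not conditioned on — no node blocks this path, so it is active.
Path 5: A_5 ← A_4 → A_7
  A_4 is a fork here and A_4 is conditioned on, so the path is blocked at A_4.
Since the path A_5 ← A_1 → A_7 is active, A_5 and A_7 are not d-separated given {A_2, A_3, A_4, A_6}.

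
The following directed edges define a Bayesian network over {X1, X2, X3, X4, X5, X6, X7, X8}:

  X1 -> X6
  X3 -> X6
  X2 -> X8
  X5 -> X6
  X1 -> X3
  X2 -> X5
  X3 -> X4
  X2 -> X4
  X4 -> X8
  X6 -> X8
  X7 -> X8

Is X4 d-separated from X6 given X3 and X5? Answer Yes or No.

Yes

6 paths connect X4 and X6; each must be blocked for d-separation to hold:
  1. X4 ← X2 → X5 → X6 — X2:fork[open]; X5:chain[blocks] ⇒ blocked
  2. X4 ← X2 → X8 ← X6 — X2:fork[open]; X8:collider[blocks] ⇒ blocked
  3. X4 ← X3 → X6 — X3:fork[blocks] ⇒ blocked
  4. X4 ← X3 ← X1 → X6 — X3:chain[blocks]; X1:fork[open] ⇒ blocked
  5. X4 → X8 ← X6 — X8:collider[blocks] ⇒ blocked
  6. X4 → X8 ← X2 → X5 → X6 — X8:collider[blocks]; X2:fork[open]; X5:chain[blocks] ⇒ blocked
Every path is blocked, so X4 and X6 are d-separated given {X3, X5}.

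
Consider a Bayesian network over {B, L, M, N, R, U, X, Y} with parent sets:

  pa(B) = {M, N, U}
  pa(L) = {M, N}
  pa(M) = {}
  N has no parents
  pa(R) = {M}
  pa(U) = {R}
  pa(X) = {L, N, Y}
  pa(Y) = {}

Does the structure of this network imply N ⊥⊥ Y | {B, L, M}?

We examine all 4 paths between N and Y:
Path 1: N → L → X ← Y
  L is a chain here and L is conditioned on, so the path is blocked at L.
Path 2: N → X ← Y
  X is a collider here and neither X nor any of its descendants is conditioned on, so the collider stays closed — the path is blocked at X.
Path 3: N → B ← M → L → X ← Y
  M is a fork here and M is conditioned on, so the path is blocked at M.
Path 4: N → B ← U ← R ← M → L → X ← Y
  M is a fork here and M is conditioned on, so the path is blocked at M.
Since every path is blocked, d-separation holds.

Yes — N and Y are d-separated given {B, L, M}.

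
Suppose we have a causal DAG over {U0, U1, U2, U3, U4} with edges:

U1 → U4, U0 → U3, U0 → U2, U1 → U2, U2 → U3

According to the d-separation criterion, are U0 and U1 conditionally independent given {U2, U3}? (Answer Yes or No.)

There are 2 undirected paths between U0 and U1; checking each against the conditioning set {U2, U3}:
Path 1: U0 → U3 ← U2 ← U1
  U2 is a chain here and U2 is conditioned on, so the path is blocked at U2.
Path 2: U0 → U2 ← U1
  U2 is a collider and U2 is conditioned on, which opens it — no node blocks this path, so it is active.
Since the path U0 → U2 ← U1 is active, U0 and U1 are not d-separated given {U2, U3}.

No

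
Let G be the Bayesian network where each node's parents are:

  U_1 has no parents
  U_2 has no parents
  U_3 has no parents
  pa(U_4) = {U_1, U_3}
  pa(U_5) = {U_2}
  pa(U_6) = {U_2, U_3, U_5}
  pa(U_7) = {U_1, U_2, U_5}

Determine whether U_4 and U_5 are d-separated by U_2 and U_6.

No

We examine all 6 paths between U_4 and U_5:
Path 1: U_4 ← U_1 → U_7 ← U_2 → U_6 ← U_5
  U_7 is a collider here and neither U_7 nor any of its descendants is conditioned on, so the collider stays closed — the path is blocked at U_7.
Path 2: U_4 ← U_1 → U_7 ← U_2 → U_5
  U_7 is a collider here and neither U_7 nor any of its descendants is conditioned on, so the collider stays closed — the path is blocked at U_7.
Path 3: U_4 ← U_1 → U_7 ← U_5
  U_7 is a collider here and neither U_7 nor any of its descendants is conditioned on, so the collider stays closed — the path is blocked at U_7.
Path 4: U_4 ← U_3 → U_6 ← U_2 → U_7 ← U_5
  U_2 is a fork here and U_2 is conditioned on, so the path is blocked at U_2.
Path 5: U_4 ← U_3 → U_6 ← U_2 → U_5
  U_2 is a fork here and U_2 is conditioned on, so the path is blocked at U_2.
Path 6: U_4 ← U_3 → U_6 ← U_5
  U_3 is a fork and U_3 is not conditioned on; U_6 is a collider and U_6 is conditioned on, which opens it — no node blocks this path, so it is active.
Since the path U_4 ← U_3 → U_6 ← U_5 is active, U_4 and U_5 are not d-separated given {U_2, U_6}.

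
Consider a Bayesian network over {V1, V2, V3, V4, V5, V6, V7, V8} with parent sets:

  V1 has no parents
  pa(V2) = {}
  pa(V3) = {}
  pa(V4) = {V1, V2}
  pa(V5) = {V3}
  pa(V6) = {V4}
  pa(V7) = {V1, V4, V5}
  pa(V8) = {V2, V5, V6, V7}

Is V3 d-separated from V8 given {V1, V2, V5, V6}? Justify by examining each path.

Yes — V3 and V8 are d-separated given {V1, V2, V5, V6}.

We examine all 6 paths between V3 and V8:
  1. V3 → V5 → V8 — V5:chain[blocks] ⇒ blocked
  2. V3 → V5 → V7 ← V4 → V6 → V8 — V5:chain[blocks]; V7:collider[blocks]; V4:fork[open]; V6:chain[blocks] ⇒ blocked
  3. V3 → V5 → V7 ← V4 ← V2 → V8 — V5:chain[blocks]; V7:collider[blocks]; V4:chain[open]; V2:fork[blocks] ⇒ blocked
  4. V3 → V5 → V7 → V8 — V5:chain[blocks]; V7:chain[open] ⇒ blocked
  5. V3 → V5 → V7 ← V1 → V4 → V6 → V8 — V5:chain[blocks]; V7:collider[blocks]; V1:fork[blocks]; V4:chain[open]; V6:chain[blocks] ⇒ blocked
  6. V3 → V5 → V7 ← V1 → V4 ← V2 → V8 — V5:chain[blocks]; V7:collider[blocks]; V1:fork[blocks]; V4:collider[open]; V2:fork[blocks] ⇒ blocked
Every path is blocked, so V3 and V8 are d-separated given {V1, V2, V5, V6}.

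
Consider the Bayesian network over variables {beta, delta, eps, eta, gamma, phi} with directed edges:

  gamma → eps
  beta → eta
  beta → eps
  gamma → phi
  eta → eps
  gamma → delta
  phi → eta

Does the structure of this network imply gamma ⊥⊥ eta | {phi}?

Enumerating the 3 paths from gamma to eta and testing each for blocking by {phi}:
  1. gamma → phi → eta — phi:chain[blocks] ⇒ blocked
  2. gamma → eps ← eta — eps:collider[blocks] ⇒ blocked
  3. gamma → eps ← beta → eta — eps:collider[blocks]; beta:fork[open] ⇒ blocked
Every path is blocked, so gamma and eta are d-separated given {phi}.

Yes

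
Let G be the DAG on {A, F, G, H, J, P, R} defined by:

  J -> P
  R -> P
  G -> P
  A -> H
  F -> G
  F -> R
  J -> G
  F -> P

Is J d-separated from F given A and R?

There are 6 undirected paths between J and F; checking each against the conditioning set {A, R}:
Path 1: J → P ← F
  P is a collider here and neither P nor any of its descendants is conditioned on, so the collider stays closed — the path is blocked at P.
Path 2: J → P ← G ← F
  P is a collider here and neither P nor any of its descendants is conditioned on, so the collider stays closed — the path is blocked at P.
Path 3: J → P ← R ← F
  P is a collider here and neither P nor any of its descendants is conditioned on, so the collider stays closed — the path is blocked at P.
Path 4: J → G ← F
  G is a collider here and neither G nor any of its descendants is conditioned on, so the collider stays closed — the path is blocked at G.
Path 5: J → G → P ← F
  P is a collider here and neither P nor any of its descendants is conditioned on, so the collider stays closed — the path is blocked at P.
Path 6: J → G → P ← R ← F
  P is a collider here and neither P nor any of its descendants is conditioned on, so the collider stays closed — the path is blocked at P.
Since every path is blocked, d-separation holds.

Yes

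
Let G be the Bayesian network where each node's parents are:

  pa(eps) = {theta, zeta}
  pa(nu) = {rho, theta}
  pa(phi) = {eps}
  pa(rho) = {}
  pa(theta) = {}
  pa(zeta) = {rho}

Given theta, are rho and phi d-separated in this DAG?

No

There are 2 undirected paths between rho and phi; checking each against the conditioning set {theta}:
  1. rho → zeta → eps → phi — zeta:chain[open]; eps:chain[open] ⇒ active
  2. rho → nu ← theta → eps → phi — nu:collider[blocks]; theta:fork[blocks]; eps:chain[open] ⇒ blocked
Because an active path exists, rho and phi are not d-separated.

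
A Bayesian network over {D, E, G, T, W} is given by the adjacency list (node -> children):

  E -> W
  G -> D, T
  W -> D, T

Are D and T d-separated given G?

There are 2 undirected paths between D and T; checking each against the conditioning set {G}:
Path 1: D ← W → T
  W is a fork and W is not conditioned on — no node blocks this path, so it is active.
Path 2: D ← G → T
  G is a fork here and G is conditioned on, so the path is blocked at G.
Since the path D ← W → T is active, D and T are not d-separated given {G}.

No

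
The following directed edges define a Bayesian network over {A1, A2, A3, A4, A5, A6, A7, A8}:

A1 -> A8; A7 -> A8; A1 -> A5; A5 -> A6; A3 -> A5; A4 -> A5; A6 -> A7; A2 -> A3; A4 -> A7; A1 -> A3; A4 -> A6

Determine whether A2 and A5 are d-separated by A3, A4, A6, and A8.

We examine all 6 paths between A2 and A5:
Path 1: A2 → A3 → A5
  A3 is a chain here and A3 is conditioned on, so the path is blocked at A3.
Path 2: A2 → A3 ← A1 → A5
  A3 is a collider and A3 is conditioned on, which opens it; A1 is a fork and A1 is not conditioned on — no node blocks this path, so it is active.
Path 3: A2 → A3 ← A1 → A8 ← A7 ← A6 ← A5
  A6 is a chain here and A6 is conditioned on, so the path is blocked at A6.
Path 4: A2 → A3 ← A1 → A8 ← A7 ← A6 ← A4 → A5
  A6 is a chain here and A6 is conditioned on, so the path is blocked at A6.
Path 5: A2 → A3 ← A1 → A8 ← A7 ← A4 → A5
  A4 is a fork here and A4 is conditioned on, so the path is blocked at A4.
Path 6: A2 → A3 ← A1 → A8 ← A7 ← A4 → A6 ← A5
  A4 is a fork here and A4 is conditioned on, so the path is blocked at A4.
At least one path is unblocked, so d-separation fails.

No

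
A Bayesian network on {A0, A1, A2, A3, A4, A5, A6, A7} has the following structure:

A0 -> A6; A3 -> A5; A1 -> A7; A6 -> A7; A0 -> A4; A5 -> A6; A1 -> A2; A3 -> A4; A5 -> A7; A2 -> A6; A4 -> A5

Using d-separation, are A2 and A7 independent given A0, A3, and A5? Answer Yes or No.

We examine all 5 paths between A2 and A7:
Path 1: A2 ← A1 → A7
  A1 is a fork and A1 is not conditioned on — no node blocks this path, so it is active.
Path 2: A2 → A6 ← A5 → A7
  A6 is a collider here and neither A6 nor any of its descendants is conditioned on, so the collider stays closed — the path is blocked at A6.
Path 3: A2 → A6 → A7
  A6 is a chain and A6 is not conditioned on — no node blocks this path, so it is active.
Path 4: A2 → A6 ← A0 → A4 → A5 → A7
  A6 is a collider here and neither A6 nor any of its descendants is conditioned on, so the collider stays closed — the path is blocked at A6.
Path 5: A2 → A6 ← A0 → A4 ← A3 → A5 → A7
  A6 is a collider here and neither A6 nor any of its descendants is conditioned on, so the collider stays closed — the path is blocked at A6.
Since the path A2 ← A1 → A7 is active, A2 and A7 are not d-separated given {A0, A3, A5}.

No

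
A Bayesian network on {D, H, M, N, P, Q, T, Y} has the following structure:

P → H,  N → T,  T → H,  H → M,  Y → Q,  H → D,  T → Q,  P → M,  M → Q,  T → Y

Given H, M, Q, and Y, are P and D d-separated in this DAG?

There are 4 undirected paths between P and D; checking each against the conditioning set {H, M, Q, Y}:
Path 1: P → M → Q ← T → H → D
  M is a chain here and M is conditioned on, so the path is blocked at M.
Path 2: P → M → Q ← Y ← T → H → D
  M is a chain here and M is conditioned on, so the path is blocked at M.
Path 3: P → M ← H → D
  H is a fork here and H is conditioned on, so the path is blocked at H.
Path 4: P → H → D
  H is a chain here and H is conditioned on, so the path is blocked at H.
Since every path is blocked, d-separation holds.

Yes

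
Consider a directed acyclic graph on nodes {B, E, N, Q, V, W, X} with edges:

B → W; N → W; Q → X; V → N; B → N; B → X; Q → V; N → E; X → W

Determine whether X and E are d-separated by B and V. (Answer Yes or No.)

Enumerating the 5 paths from X to E and testing each for blocking by {B, V}:
  1. X ← Q → V → N → E — Q:fork[open]; V:chain[blocks]; N:chain[open] ⇒ blocked
  2. X ← B → W ← N → E — B:fork[blocks]; W:collider[blocks]; N:fork[open] ⇒ blocked
  3. X ← B → N → E — B:fork[blocks]; N:chain[open] ⇒ blocked
  4. X → W ← B → N → E — W:collider[blocks]; B:fork[blocks]; N:chain[open] ⇒ blocked
  5. X → W ← N → E — W:collider[blocks]; N:fork[open] ⇒ blocked
Since every path is blocked, d-separation holds.

Yes — X and E are d-separated given {B, V}.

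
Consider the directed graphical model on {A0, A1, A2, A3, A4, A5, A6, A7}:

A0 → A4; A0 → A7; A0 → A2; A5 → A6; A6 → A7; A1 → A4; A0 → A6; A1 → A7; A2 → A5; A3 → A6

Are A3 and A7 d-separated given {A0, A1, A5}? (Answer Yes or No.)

No

We examine all 5 paths between A3 and A7:
  1. A3 → A6 ← A5 ← A2 ← A0 → A4 ← A1 → A7 — A6:collider[blocks]; A5:chain[blocks]; A2:chain[open]; A0:fork[blocks]; A4:collider[blocks]; A1:fork[blocks] ⇒ blocked
  2. A3 → A6 ← A5 ← A2 ← A0 → A7 — A6:collider[blocks]; A5:chain[blocks]; A2:chain[open]; A0:fork[blocks] ⇒ blocked
  3. A3 → A6 ← A0 → A4 ← A1 → A7 — A6:collider[blocks]; A0:fork[blocks]; A4:collider[blocks]; A1:fork[blocks] ⇒ blocked
  4. A3 → A6 ← A0 → A7 — A6:collider[blocks]; A0:fork[blocks] ⇒ blocked
  5. A3 → A6 → A7 — A6:chain[open] ⇒ active
Since the path A3 → A6 → A7 is active, A3 and A7 are not d-separated given {A0, A1, A5}.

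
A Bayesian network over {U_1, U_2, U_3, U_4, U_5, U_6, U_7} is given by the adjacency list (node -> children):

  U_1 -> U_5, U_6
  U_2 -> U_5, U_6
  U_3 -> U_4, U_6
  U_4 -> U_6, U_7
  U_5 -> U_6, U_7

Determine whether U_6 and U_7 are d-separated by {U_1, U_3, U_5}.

No

We examine all 5 paths between U_6 and U_7:
Path 1: U_6 ← U_3 → U_4 → U_7
  U_3 is a fork here and U_3 is conditioned on, so the path is blocked at U_3.
Path 2: U_6 ← U_5 → U_7
  U_5 is a fork here and U_5 is conditioned on, so the path is blocked at U_5.
Path 3: U_6 ← U_1 → U_5 → U_7
  U_1 is a fork here and U_1 is conditioned on, so the path is blocked at U_1.
Path 4: U_6 ← U_2 → U_5 → U_7
  U_5 is a chain here and U_5 is conditioned on, so the path is blocked at U_5.
Path 5: U_6 ← U_4 → U_7
  U_4 is a fork and U_4 is not conditioned on — no node blocks this path, so it is active.
Since the path U_6 ← U_4 → U_7 is active, U_6 and U_7 are not d-separated given {U_1, U_3, U_5}.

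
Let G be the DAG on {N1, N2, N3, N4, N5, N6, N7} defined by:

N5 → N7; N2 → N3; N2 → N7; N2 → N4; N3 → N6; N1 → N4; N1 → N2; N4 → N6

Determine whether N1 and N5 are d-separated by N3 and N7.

No

There are 3 undirected paths between N1 and N5; checking each against the conditioning set {N3, N7}:
Path 1: N1 → N2 → N7 ← N5
  N2 is a chain and N2 is not conditioned on; N7 is a collider and N7 is conditioned on, which opens it — no node blocks this path, so it is active.
Path 2: N1 → N4 ← N2 → N7 ← N5
  N4 is a collider here and neither N4 nor any of its descendants is conditioned on, so the collider stays closed — the path is blocked at N4.
Path 3: N1 → N4 → N6 ← N3 ← N2 → N7 ← N5
  N6 is a collider here and neither N6 nor any of its descendants is conditioned on, so the collider stays closed — the path is blocked at N6.
Since the path N1 → N2 → N7 ← N5 is active, N1 and N5 are not d-separated given {N3, N7}.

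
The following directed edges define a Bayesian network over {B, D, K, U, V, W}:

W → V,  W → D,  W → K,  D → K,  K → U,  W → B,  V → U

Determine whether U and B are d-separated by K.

No — U and B are not d-separated given {K}.

Enumerating the 3 paths from U to B and testing each for blocking by {K}:
Path 1: U ← K ← D ← W → B
  K is a chain here and K is conditioned on, so the path is blocked at K.
Path 2: U ← K ← W → B
  K is a chain here and K is conditioned on, so the path is blocked at K.
Path 3: U ← V ← W → B
  V is a chain and V is not conditioned on; W is a fork and W is not conditioned on — no node blocks this path, so it is active.
Because an active path exists, U and B are not d-separated.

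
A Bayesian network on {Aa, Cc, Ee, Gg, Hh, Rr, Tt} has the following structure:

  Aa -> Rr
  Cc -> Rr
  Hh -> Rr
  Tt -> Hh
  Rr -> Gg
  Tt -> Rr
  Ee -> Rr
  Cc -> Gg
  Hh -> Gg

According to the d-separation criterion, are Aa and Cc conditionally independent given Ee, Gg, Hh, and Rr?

No

We examine all 4 paths between Aa and Cc:
Path 1: Aa → Rr ← Cc
  Rr is a collider and Rr is conditioned on, which opens it — no node blocks this path, so it is active.
Path 2: Aa → Rr → Gg ← Cc
  Rr is a chain here and Rr is conditioned on, so the path is blocked at Rr.
Path 3: Aa → Rr ← Tt → Hh → Gg ← Cc
  Hh is a chain here and Hh is conditioned on, so the path is blocked at Hh.
Path 4: Aa → Rr ← Hh → Gg ← Cc
  Hh is a fork here and Hh is conditioned on, so the path is blocked at Hh.
Because an active path exists, Aa and Cc are not d-separated.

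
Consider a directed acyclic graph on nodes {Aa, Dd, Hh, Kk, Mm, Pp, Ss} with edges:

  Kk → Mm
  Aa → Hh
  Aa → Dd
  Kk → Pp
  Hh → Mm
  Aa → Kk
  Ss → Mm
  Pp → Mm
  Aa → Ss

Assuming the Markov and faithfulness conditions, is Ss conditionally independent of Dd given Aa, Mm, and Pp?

Yes

There are 4 undirected paths between Ss and Dd; checking each against the conditioning set {Aa, Mm, Pp}:
  1. Ss → Mm ← Hh ← Aa → Dd — Mm:collider[open]; Hh:chain[open]; Aa:fork[blocks] ⇒ blocked
  2. Ss → Mm ← Kk ← Aa → Dd — Mm:collider[open]; Kk:chain[open]; Aa:fork[blocks] ⇒ blocked
  3. Ss → Mm ← Pp ← Kk ← Aa → Dd — Mm:collider[open]; Pp:chain[blocks]; Kk:chain[open]; Aa:fork[blocks] ⇒ blocked
  4. Ss ← Aa → Dd — Aa:fork[blocks] ⇒ blocked
All paths are blocked; Ss ⊥ Dd | {Aa, Mm, Pp} holds.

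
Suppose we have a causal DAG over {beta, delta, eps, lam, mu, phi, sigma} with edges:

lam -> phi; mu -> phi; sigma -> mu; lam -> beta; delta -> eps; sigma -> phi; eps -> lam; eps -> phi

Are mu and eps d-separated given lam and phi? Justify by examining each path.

No

4 paths connect mu and eps; each must be blocked for d-separation to hold:
Path 1: mu → phi ← lam ← eps
  lam is a chain here and lam is conditioned on, so the path is blocked at lam.
Path 2: mu → phi ← eps
  phi is a collider and phi is conditioned on, which opens it — no node blocks this path, so it is active.
Path 3: mu ← sigma → phi ← lam ← eps
  lam is a chain here and lam is conditioned on, so the path is blocked at lam.
Path 4: mu ← sigma → phi ← eps
  sigma is a fork and sigma is not conditioned on; phi is a collider and phi is conditioned on, which opens it — no node blocks this path, so it is active.
Since the path mu → phi ← eps is active, mu and eps are not d-separated given {lam, phi}.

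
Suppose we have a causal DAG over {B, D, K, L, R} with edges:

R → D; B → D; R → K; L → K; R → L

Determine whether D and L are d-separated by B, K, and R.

2 paths connect D and L; each must be blocked for d-separation to hold:
  1. D ← R → K ← L — R:fork[blocks]; K:collider[open] ⇒ blocked
  2. D ← R → L — R:fork[blocks] ⇒ blocked
Every path is blocked, so D and L are d-separated given {B, K, R}.

Yes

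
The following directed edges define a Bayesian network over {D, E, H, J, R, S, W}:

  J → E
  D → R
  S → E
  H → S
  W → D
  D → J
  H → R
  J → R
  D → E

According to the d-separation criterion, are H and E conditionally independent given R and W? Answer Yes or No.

There are 5 undirected paths between H and E; checking each against the conditioning set {R, W}:
Path 1: H → R ← J ← D → E
  R is a collider and R is conditioned on, which opens it; J is a chain and J is not conditioned on; D is a fork and D is not conditioned on — no node blocks this path, so it is active.
Path 2: H → R ← J → E
  R is a collider and R is conditioned on, which opens it; J is a fork and J is not conditioned on — no node blocks this path, so it is active.
Path 3: H → R ← D → J → E
  R is a collider and R is conditioned on, which opens it; D is a fork and D is not conditioned on; J is a chain and J is not conditioned on — no node blocks this path, so it is active.
Path 4: H → R ← D → E
  R is a collider and R is conditioned on, which opens it; D is a fork and D is not conditioned on — no node blocks this path, so it is active.
Path 5: H → S → E
  S is a chain and S is not conditioned on — no node blocks this path, so it is active.
Because an active path exists, H and E are not d-separated.

No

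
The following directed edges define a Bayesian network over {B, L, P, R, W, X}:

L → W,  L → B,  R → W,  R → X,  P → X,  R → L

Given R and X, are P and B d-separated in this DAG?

Yes

2 paths connect P and B; each must be blocked for d-separation to hold:
Path 1: P → X ← R → W ← L → B
  R is a fork here and R is conditioned on, so the path is blocked at R.
Path 2: P → X ← R → L → B
  R is a fork here and R is conditioned on, so the path is blocked at R.
Every path is blocked, so P and B are d-separated given {R, X}.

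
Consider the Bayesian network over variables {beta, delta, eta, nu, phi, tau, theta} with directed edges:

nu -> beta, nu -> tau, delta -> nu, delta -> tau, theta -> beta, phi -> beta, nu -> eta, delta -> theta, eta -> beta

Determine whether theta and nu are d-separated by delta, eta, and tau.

Yes — theta and nu are d-separated given {delta, eta, tau}.

There are 4 undirected paths between theta and nu; checking each against the conditioning set {delta, eta, tau}:
  1. theta → beta ← nu — beta:collider[blocks] ⇒ blocked
  2. theta → beta ← eta ← nu — beta:collider[blocks]; eta:chain[blocks] ⇒ blocked
  3. theta ← delta → nu — delta:fork[blocks] ⇒ blocked
  4. theta ← delta → tau ← nu — delta:fork[blocks]; tau:collider[open] ⇒ blocked
All paths are blocked; theta ⊥ nu | {delta, eta, tau} holds.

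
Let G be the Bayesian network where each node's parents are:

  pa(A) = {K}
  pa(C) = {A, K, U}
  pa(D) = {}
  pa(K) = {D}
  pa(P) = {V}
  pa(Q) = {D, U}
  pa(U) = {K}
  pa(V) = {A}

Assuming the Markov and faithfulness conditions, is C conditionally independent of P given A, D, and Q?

Yes

Enumerating the 4 paths from C to P and testing each for blocking by {A, D, Q}:
Path 1: C ← K → A → V → P
  A is a chain here and A is conditioned on, so the path is blocked at A.
Path 2: C ← A → V → P
  A is a fork here and A is conditioned on, so the path is blocked at A.
Path 3: C ← U ← K → A → V → P
  A is a chain here and A is conditioned on, so the path is blocked at A.
Path 4: C ← U → Q ← D → K → A → V → P
  D is a fork here and D is conditioned on, so the path is blocked at D.
All paths are blocked; C ⊥ P | {A, D, Q} holds.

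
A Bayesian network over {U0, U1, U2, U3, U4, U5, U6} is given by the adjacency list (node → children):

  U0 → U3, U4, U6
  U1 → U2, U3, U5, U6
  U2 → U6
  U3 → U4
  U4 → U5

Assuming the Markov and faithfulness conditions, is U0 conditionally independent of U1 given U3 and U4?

There are 6 undirected paths between U0 and U1; checking each against the conditioning set {U3, U4}:
Path 1: U0 → U4 ← U3 ← U1
  U3 is a chain here and U3 is conditioned on, so the path is blocked at U3.
Path 2: U0 → U4 → U5 ← U1
  U4 is a chain here and U4 is conditioned on, so the path is blocked at U4.
Path 3: U0 → U6 ← U2 ← U1
  U6 is a collider here and neither U6 nor any of its descendants is conditioned on, so the collider stays closed — the path is blocked at U6.
Path 4: U0 → U6 ← U1
  U6 is a collider here and neither U6 nor any of its descendants is conditioned on, so the collider stays closed — the path is blocked at U6.
Path 5: U0 → U3 → U4 → U5 ← U1
  U3 is a chain here and U3 is conditioned on, so the path is blocked at U3.
Path 6: U0 → U3 ← U1
  U3 is a collider and U3 is conditioned on, which opens it — no node blocks this path, so it is active.
Because an active path exists, U0 and U1 are not d-separated.

No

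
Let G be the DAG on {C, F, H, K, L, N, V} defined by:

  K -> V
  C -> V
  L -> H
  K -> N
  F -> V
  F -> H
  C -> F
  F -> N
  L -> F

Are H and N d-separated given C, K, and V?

There are 6 undirected paths between H and N; checking each against the conditioning set {C, K, V}:
Path 1: H ← L → F ← C → V ← K → N
  C is a fork here and C is conditioned on, so the path is blocked at C.
Path 2: H ← L → F → V ← K → N
  K is a fork here and K is conditioned on, so the path is blocked at K.
Path 3: H ← L → F → N
  L is a fork and L is not conditioned on; F is a chain and F is not conditioned on — no node blocks this path, so it is active.
Path 4: H ← F ← C → V ← K → N
  C is a fork here and C is conditioned on, so the path is blocked at C.
Path 5: H ← F → V ← K → N
  K is a fork here and K is conditioned on, so the path is blocked at K.
Path 6: H ← F → N
  F is a fork and F is not conditioned on — no node blocks this path, so it is active.
At least one path is unblocked, so d-separation fails.

No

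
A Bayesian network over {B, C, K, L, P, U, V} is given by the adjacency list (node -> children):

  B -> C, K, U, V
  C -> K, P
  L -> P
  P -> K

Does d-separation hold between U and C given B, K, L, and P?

Enumerating the 3 paths from U to C and testing each for blocking by {B, K, L, P}:
Path 1: U ← B → C
  B is a fork here and B is conditioned on, so the path is blocked at B.
Path 2: U ← B → K ← C
  B is a fork here and B is conditioned on, so the path is blocked at B.
Path 3: U ← B → K ← P ← C
  B is a fork here and B is conditioned on, so the path is blocked at B.
Every path is blocked, so U and C are d-separated given {B, K, L, P}.

Yes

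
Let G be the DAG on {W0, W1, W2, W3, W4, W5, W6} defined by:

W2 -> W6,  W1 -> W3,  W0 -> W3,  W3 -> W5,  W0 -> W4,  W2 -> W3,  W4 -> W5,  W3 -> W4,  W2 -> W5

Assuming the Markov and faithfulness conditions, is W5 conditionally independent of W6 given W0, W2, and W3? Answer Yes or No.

There are 4 undirected paths between W5 and W6; checking each against the conditioning set {W0, W2, W3}:
Path 1: W5 ← W4 ← W0 → W3 ← W2 → W6
  W0 is a fork here and W0 is conditioned on, so the path is blocked at W0.
Path 2: W5 ← W4 ← W3 ← W2 → W6
  W3 is a chain here and W3 is conditioned on, so the path is blocked at W3.
Path 3: W5 ← W3 ← W2 → W6
  W3 is a chain here and W3 is conditioned on, so the path is blocked at W3.
Path 4: W5 ← W2 → W6
  W2 is a fork here and W2 is conditioned on, so the path is blocked at W2.
Since every path is blocked, d-separation holds.

Yes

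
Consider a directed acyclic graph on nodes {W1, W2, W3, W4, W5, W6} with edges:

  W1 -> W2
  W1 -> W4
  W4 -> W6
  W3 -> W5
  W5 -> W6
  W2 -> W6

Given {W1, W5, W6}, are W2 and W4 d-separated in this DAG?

Enumerating the 2 paths from W2 to W4 and testing each for blocking by {W1, W5, W6}:
  1. W2 ← W1 → W4 — W1:fork[blocks] ⇒ blocked
  2. W2 → W6 ← W4 — W6:collider[open] ⇒ active
At least one path is unblocked, so d-separation fails.

No — W2 and W4 are not d-separated given {W1, W5, W6}.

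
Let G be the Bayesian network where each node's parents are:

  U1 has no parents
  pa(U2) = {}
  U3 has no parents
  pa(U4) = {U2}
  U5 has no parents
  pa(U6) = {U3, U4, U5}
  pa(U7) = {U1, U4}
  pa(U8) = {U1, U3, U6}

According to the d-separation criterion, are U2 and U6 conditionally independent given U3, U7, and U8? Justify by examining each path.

We examine all 3 paths between U2 and U6:
Path 1: U2 → U4 → U6
  U4 is a chain and U4 is not conditioned on — no node blocks this path, so it is active.
Path 2: U2 → U4 → U7 ← U1 → U8 ← U6
  U4 is a chain and U4 is not conditioned on; U7 is a collider and U7 is conditioned on, which opens it; U1 is a fork and U1 is not conditioned on; U8 is a collider and U8 is conditioned on, which opens it — no node blocks this path, so it is active.
Path 3: U2 → U4 → U7 ← U1 → U8 ← U3 → U6
  U3 is a fork here and U3 is conditioned on, so the path is blocked at U3.
At least one path is unblocked, so d-separation fails.

No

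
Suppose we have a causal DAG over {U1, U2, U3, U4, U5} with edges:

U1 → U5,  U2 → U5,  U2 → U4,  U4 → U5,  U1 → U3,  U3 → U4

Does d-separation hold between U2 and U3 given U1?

We examine all 4 paths between U2 and U3:
  1. U2 → U4 → U5 ← U1 → U3 — U4:chain[open]; U5:collider[blocks]; U1:fork[blocks] ⇒ blocked
  2. U2 → U4 ← U3 — U4:collider[blocks] ⇒ blocked
  3. U2 → U5 ← U4 ← U3 — U5:collider[blocks]; U4:chain[open] ⇒ blocked
  4. U2 → U5 ← U1 → U3 — U5:collider[blocks]; U1:fork[blocks] ⇒ blocked
Since every path is blocked, d-separation holds.

Yes — U2 and U3 are d-separated given {U1}.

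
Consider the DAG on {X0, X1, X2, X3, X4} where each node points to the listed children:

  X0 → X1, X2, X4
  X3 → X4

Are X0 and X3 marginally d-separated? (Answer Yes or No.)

Yes

There is one path between X0 and X3:
Path 1: X0 → X4 ← X3
  X4 is a collider here and neither X4 nor any of its descendants is conditioned on, so the collider stays closed — the path is blocked at X4.
All paths are blocked; X0 ⊥ X3 | ∅ holds.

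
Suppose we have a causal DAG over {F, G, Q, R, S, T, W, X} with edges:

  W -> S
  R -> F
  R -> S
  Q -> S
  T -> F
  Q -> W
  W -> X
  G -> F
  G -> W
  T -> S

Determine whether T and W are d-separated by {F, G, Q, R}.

6 paths connect T and W; each must be blocked for d-separation to hold:
Path 1: T → S ← R → F ← G → W
  S is a collider here and neither S nor any of its descendants is conditioned on, so the collider stays closed — the path is blocked at S.
Path 2: T → S ← Q → W
  S is a collider here and neither S nor any of its descendants is conditioned on, so the collider stays closed — the path is blocked at S.
Path 3: T → S ← W
  S is a collider here and neither S nor any of its descendants is conditioned on, so the collider stays closed — the path is blocked at S.
Path 4: T → F ← R → S ← Q → W
  R is a fork here and R is conditioned on, so the path is blocked at R.
Path 5: T → F ← R → S ← W
  R is a fork here and R is conditioned on, so the path is blocked at R.
Path 6: T → F ← G → W
  G is a fork here and G is conditioned on, so the path is blocked at G.
Every path is blocked, so T and W are d-separated given {F, G, Q, R}.

Yes — T and W are d-separated given {F, G, Q, R}.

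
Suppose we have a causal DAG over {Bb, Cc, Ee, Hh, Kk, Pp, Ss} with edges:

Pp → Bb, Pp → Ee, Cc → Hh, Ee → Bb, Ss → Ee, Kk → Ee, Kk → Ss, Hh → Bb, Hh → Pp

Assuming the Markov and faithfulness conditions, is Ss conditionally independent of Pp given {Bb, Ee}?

There are 6 undirected paths between Ss and Pp; checking each against the conditioning set {Bb, Ee}:
Path 1: Ss ← Kk → Ee → Bb ← Hh → Pp
  Ee is a chain here and Ee is conditioned on, so the path is blocked at Ee.
Path 2: Ss ← Kk → Ee → Bb ← Pp
  Ee is a chain here and Ee is conditioned on, so the path is blocked at Ee.
Path 3: Ss ← Kk → Ee ← Pp
  Kk is a fork and Kk is not conditioned on; Ee is a collider and Ee is conditioned on, which opens it — no node blocks this path, so it is active.
Path 4: Ss → Ee → Bb ← Hh → Pp
  Ee is a chain here and Ee is conditioned on, so the path is blocked at Ee.
Path 5: Ss → Ee → Bb ← Pp
  Ee is a chain here and Ee is conditioned on, so the path is blocked at Ee.
Path 6: Ss → Ee ← Pp
  Ee is a collider and Ee is conditioned on, which opens it — no node blocks this path, so it is active.
At least one path is unblocked, so d-separation fails.

No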